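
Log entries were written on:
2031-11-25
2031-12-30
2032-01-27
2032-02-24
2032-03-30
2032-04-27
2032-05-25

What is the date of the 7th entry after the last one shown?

These are Tuesdays with 35, 28, 28, 35, 28, 28-day gaps.
Each is the final Tuesday of its month — 2031-12-30 is past the 28th, so '4th Tuesday' doesn't fit.
Last Tuesday of June 2032: 2032-06-29.
July 2032 ends with Tuesday 2032-07-27.
August 2032 ends with Tuesday 2032-08-31.
September 2032 ends with Tuesday 2032-09-28.
October 2032 ends with Tuesday 2032-10-26.
Last Tuesday of November 2032: 2032-11-30.
December 2032 ends with Tuesday 2032-12-28.

2032-12-28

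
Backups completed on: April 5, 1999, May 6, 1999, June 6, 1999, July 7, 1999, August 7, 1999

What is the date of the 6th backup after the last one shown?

Every event comes 31 days after the last (31, 31, 31, 31).
August 7, 1999 + 31 days = September 7, 1999.
September 7, 1999 + 31 days = October 8, 1999.
October 8, 1999 + 31 days = November 8, 1999.
November 8, 1999 + 31 days = December 9, 1999.
December 9, 1999 + 31 days = January 9, 2000.
January 9, 2000 + 31 days = February 9, 2000.

February 9, 2000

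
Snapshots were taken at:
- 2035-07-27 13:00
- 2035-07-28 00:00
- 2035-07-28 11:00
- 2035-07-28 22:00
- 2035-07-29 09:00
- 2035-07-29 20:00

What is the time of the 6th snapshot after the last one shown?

2035-08-01 14:00

The interval is a steady 11 hours (11, 11, 11, 11, 11).
2035-07-29 20:00 + 11 h = 2035-07-30 07:00.
2035-07-30 07:00 + 11 h = 2035-07-30 18:00.
2035-07-30 18:00 + 11 h = 2035-07-31 05:00.
2035-07-31 05:00 + 11 h = 2035-07-31 16:00.
2035-07-31 16:00 + 11 h = 2035-08-01 03:00.
2035-08-01 03:00 + 11 h = 2035-08-01 14:00.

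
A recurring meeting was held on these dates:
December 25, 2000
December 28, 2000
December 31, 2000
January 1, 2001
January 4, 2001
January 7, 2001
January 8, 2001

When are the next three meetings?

January 11, 2001; January 14, 2001; January 15, 2001

The gap pattern 3, 3, 1, 3, 3, 1 repeats every 3 events.
These are the Mondays, Thursdays and Sundays of each week.
Next Thursday: January 11, 2001.
The following Sunday is January 14, 2001.
The following Monday is January 15, 2001.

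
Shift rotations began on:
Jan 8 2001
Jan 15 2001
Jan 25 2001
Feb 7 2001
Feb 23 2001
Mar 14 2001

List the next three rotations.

Gaps: 7, 10, 13, 16, 19 days — each gap is 3 larger than the previous one.
Next gap: 22 days. Mar 14 2001 + 22 days = Apr 5 2001.
Next gap: 25 days. Apr 5 2001 + 25 days = Apr 30 2001.
Next gap: 28 days. Apr 30 2001 + 28 days = May 28 2001.

Apr 5 2001, Apr 30 2001, May 28 2001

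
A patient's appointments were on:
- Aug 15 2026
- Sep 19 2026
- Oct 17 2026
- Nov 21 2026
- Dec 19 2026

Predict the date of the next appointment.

Jan 16 2027

These are Saturdays at 28- or 35-day spacing (35, 28, 35, 28).
The pattern: 3rd Saturday of the month.
3rd Saturday of January 2027: Jan 16 2027.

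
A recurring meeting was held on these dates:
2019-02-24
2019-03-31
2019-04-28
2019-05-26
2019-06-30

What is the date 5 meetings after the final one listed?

2019-11-24

Every date is a Sunday; gaps 35, 28, 28, 35 days.
Each is the last Sunday of its month (at least one falls on the 29th or later, ruling out '4th Sunday').
Last Sunday of July 2019: 2019-07-28.
August 2019 ends with Sunday 2019-08-25.
September 2019 ends with Sunday 2019-09-29.
Last Sunday of October 2019: 2019-10-27.
November 2019 ends with Sunday 2019-11-24.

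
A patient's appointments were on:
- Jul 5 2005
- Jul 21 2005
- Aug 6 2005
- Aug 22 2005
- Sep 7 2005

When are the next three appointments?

Sep 23 2005, Oct 9 2005, Oct 25 2005

Gaps between consecutive events: 16, 16, 16, 16 days — a constant 16-day interval.
Sep 7 2005 + 16 days = Sep 23 2005.
Sep 23 2005 + 16 days = Oct 9 2005.
Oct 9 2005 + 16 days = Oct 25 2005.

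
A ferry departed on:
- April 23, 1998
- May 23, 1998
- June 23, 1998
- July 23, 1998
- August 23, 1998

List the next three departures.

The day-of-month is always 23 (30, 31, 30, 31 days between events).
So this recurs on the 23rd of each month.
Next: September 1998 → September 23, 1998.
Next: October 1998 → October 23, 1998.
November 1998: November 23, 1998.

September 23, 1998; October 23, 1998; November 23, 1998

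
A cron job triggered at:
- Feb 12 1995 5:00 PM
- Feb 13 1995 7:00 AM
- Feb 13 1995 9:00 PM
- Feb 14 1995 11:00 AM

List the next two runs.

Feb 15 1995 1:00 AM, Feb 15 1995 3:00 PM

Spacing: 14, 14, 14 h — constant 14 h.
Feb 14 1995 11:00 AM + 14 h = Feb 15 1995 1:00 AM.
Feb 15 1995 1:00 AM + 14 h = Feb 15 1995 3:00 PM.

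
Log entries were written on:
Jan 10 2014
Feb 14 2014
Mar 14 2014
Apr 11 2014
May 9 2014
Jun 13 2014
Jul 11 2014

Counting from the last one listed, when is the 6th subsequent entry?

Jan 9 2015

Gaps: 35, 28, 28, 28, 35, 28 days — a mix of 28 and 35. Every date is a Friday.
Each is the 2nd Friday of its month.
August 2014 — 2nd Friday is Aug 8 2014.
September 2014 — 2nd Friday is Sep 12 2014.
October 2014 — 2nd Friday is Oct 10 2014.
November 2014 — 2nd Friday is Nov 14 2014.
2nd Friday of December 2014: Dec 12 2014.
2nd Friday of January 2015: Jan 9 2015.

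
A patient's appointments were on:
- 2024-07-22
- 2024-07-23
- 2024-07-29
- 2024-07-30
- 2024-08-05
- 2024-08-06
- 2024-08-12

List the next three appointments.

2024-08-13, 2024-08-19, 2024-08-20

The gap pattern 1, 6, 1, 6, 1, 6 repeats every 2 events.
These are the Mondays and Tuesdays of each week.
The following Tuesday is 2024-08-13.
Next Monday: 2024-08-19.
The following Tuesday is 2024-08-20.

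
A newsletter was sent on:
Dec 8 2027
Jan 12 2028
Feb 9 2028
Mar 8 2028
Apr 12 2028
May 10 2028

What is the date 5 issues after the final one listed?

Oct 11 2028

All dates are Wednesdays, 35, 28, 28, 35, 28 days apart.
Specifically, the 2nd Wednesday of each month.
June 2028 — 2nd Wednesday is Jun 14 2028.
2nd Wednesday of July 2028: Jul 12 2028.
2nd Wednesday of August 2028: Aug 9 2028.
September 2028 — 2nd Wednesday is Sep 13 2028.
October 2028 — 2nd Wednesday is Oct 11 2028.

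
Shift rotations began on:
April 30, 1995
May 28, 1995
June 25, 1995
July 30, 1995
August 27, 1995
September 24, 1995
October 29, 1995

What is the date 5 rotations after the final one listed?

Every date is a Sunday; gaps 28, 28, 35, 28, 28, 35 days.
Each is the last Sunday of its month (at least one falls on the 29th or later, ruling out '4th Sunday').
November 1995 ends with Sunday November 26, 1995.
December 1995 ends with Sunday December 31, 1995.
January 1996 ends with Sunday January 28, 1996.
Last Sunday of February 1996: February 25, 1996.
Last Sunday of March 1996: March 31, 1996.

March 31, 1996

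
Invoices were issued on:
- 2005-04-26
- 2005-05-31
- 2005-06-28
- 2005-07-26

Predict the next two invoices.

Every date is a Tuesday; gaps 35, 28, 28 days.
Each is the last Tuesday of its month (at least one falls on the 29th or later, ruling out '4th Tuesday').
August 2005 ends with Tuesday 2005-08-30.
September 2005 ends with Tuesday 2005-09-27.

2005-08-30, 2005-09-27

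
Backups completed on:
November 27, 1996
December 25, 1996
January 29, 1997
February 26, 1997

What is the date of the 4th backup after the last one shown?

June 25, 1997

All Wednesdays; the gaps (28, 35, 28) vary with month length.
This is the last Wednesday of each month.
March 1997 ends with Wednesday March 26, 1997.
April 1997 ends with Wednesday April 30, 1997.
Last Wednesday of May 1997: May 28, 1997.
June 1997 ends with Wednesday June 25, 1997.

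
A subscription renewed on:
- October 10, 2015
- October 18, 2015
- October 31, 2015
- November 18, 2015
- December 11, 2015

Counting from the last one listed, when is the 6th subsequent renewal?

Gaps: 8, 13, 18, 23 days — each gap is 5 larger than the previous one.
Next gap: 28 days. December 11, 2015 + 28 days = January 8, 2016.
Next gap: 33 days. January 8, 2016 + 33 days = February 10, 2016.
Next gap: 38 days. February 10, 2016 + 38 days = March 19, 2016.
Next gap: 43 days. March 19, 2016 + 43 days = May 1, 2016.
Next gap: 48 days. May 1, 2016 + 48 days = June 18, 2016.
Next gap: 53 days. June 18, 2016 + 53 days = August 10, 2016.

August 10, 2016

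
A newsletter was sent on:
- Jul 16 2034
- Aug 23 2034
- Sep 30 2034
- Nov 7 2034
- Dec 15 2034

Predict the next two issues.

Gaps between consecutive events: 38, 38, 38, 38 days — a constant 38-day interval.
Dec 15 2034 + 38 days = Jan 22 2035.
Jan 22 2035 + 38 days = Mar 1 2035.

Jan 22 2035, Mar 1 2035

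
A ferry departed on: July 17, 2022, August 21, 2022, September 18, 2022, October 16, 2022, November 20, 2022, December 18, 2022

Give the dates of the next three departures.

All dates are Sundays, 35, 28, 28, 35, 28 days apart.
Specifically, the 3rd Sunday of each month.
January 2023 — 3rd Sunday is January 15, 2023.
February 2023 — 3rd Sunday is February 19, 2023.
3rd Sunday of March 2023: March 19, 2023.

January 15, 2023; February 19, 2023; March 19, 2023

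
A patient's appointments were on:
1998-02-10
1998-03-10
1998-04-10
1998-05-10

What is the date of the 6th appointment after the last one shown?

Gaps: 28, 31, 30 days — not constant. Every event is on the 10th of the month.
Pattern: the 10th of each month.
Next: June 1998 → 1998-06-10.
Next: July 1998 → 1998-07-10.
August 1998: 1998-08-10.
September 1998: 1998-09-10.
October 1998: 1998-10-10.
Next: November 1998 → 1998-11-10.

1998-11-10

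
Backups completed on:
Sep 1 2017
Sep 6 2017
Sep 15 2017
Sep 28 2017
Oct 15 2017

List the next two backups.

Nov 5 2017, Nov 30 2017

Intervals are 5, 9, 13, 17 days — an arithmetic progression with common difference 4.
Next gap: 21 days. Oct 15 2017 + 21 days = Nov 5 2017.
Next gap: 25 days. Nov 5 2017 + 25 days = Nov 30 2017.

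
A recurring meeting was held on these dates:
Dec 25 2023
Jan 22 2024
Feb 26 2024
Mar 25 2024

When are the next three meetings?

Apr 22 2024, May 27 2024, Jun 24 2024

All dates are Mondays, 28, 35, 28 days apart.
Specifically, the 4th Monday of each month.
April 2024 — 4th Monday is Apr 22 2024.
May 2024 — 4th Monday is May 27 2024.
4th Monday of June 2024: Jun 24 2024.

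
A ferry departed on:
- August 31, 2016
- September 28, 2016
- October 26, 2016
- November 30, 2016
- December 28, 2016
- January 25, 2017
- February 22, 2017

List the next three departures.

All Wednesdays; the gaps (28, 28, 35, 28, 28, 28) vary with month length.
This is the last Wednesday of each month.
Last Wednesday of March 2017: March 29, 2017.
April 2017 ends with Wednesday April 26, 2017.
May 2017 ends with Wednesday May 31, 2017.

March 29, 2017; April 26, 2017; May 31, 2017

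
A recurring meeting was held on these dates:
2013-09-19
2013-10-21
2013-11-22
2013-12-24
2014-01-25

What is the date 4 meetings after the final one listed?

2014-06-02

Every event comes 32 days after the last (32, 32, 32, 32).
2014-01-25 + 32 days = 2014-02-26.
2014-02-26 + 32 days = 2014-03-30.
2014-03-30 + 32 days = 2014-05-01.
2014-05-01 + 32 days = 2014-06-02.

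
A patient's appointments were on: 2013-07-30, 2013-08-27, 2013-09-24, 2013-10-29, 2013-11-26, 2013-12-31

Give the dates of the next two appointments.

2014-01-28, 2014-02-25

Every date is a Tuesday; gaps 28, 28, 35, 28, 35 days.
Each is the last Tuesday of its month (at least one falls on the 29th or later, ruling out '4th Tuesday').
Last Tuesday of January 2014: 2014-01-28.
February 2014 ends with Tuesday 2014-02-25.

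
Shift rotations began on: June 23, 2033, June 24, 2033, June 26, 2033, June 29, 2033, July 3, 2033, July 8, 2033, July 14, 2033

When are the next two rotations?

July 21, 2033; July 29, 2033

The spacing grows by 1 each time: 1, 2, 3, 4, 5, 6 days.
Next gap: 7 days. July 14, 2033 + 7 days = July 21, 2033.
Next gap: 8 days. July 21, 2033 + 8 days = July 29, 2033.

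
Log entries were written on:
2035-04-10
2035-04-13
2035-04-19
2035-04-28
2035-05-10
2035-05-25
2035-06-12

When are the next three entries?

Gaps: 3, 6, 9, 12, 15, 18 days — each gap is 3 larger than the previous one.
Next gap: 21 days. 2035-06-12 + 21 days = 2035-07-03.
Next gap: 24 days. 2035-07-03 + 24 days = 2035-07-27.
Next gap: 27 days. 2035-07-27 + 27 days = 2035-08-23.

2035-07-03, 2035-07-27, 2035-08-23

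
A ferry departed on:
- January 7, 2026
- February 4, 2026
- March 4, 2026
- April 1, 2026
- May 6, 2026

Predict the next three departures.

These are Wednesdays at 28- or 35-day spacing (28, 28, 28, 35).
The pattern: 1st Wednesday of the month.
1st Wednesday of June 2026: June 3, 2026.
1st Wednesday of July 2026: July 1, 2026.
1st Wednesday of August 2026: August 5, 2026.

June 3, 2026; July 1, 2026; August 5, 2026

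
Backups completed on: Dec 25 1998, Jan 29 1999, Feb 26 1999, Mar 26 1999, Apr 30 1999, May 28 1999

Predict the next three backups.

Every date is a Friday; gaps 35, 28, 28, 35, 28 days.
Each is the last Friday of its month (at least one falls on the 29th or later, ruling out '4th Friday').
June 1999 ends with Friday Jun 25 1999.
Last Friday of July 1999: Jul 30 1999.
August 1999 ends with Friday Aug 27 1999.

Jun 25 1999, Jul 30 1999, Aug 27 1999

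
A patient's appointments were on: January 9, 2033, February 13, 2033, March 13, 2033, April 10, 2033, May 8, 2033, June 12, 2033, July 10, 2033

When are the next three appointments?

These are Sundays at 28- or 35-day spacing (35, 28, 28, 28, 35, 28).
The pattern: 2nd Sunday of the month.
2nd Sunday of August 2033: August 14, 2033.
2nd Sunday of September 2033: September 11, 2033.
2nd Sunday of October 2033: October 9, 2033.

August 14, 2033; September 11, 2033; October 9, 2033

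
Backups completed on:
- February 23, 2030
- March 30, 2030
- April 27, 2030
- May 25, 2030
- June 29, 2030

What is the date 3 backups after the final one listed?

All Saturdays; the gaps (35, 28, 28, 35) vary with month length.
This is the last Saturday of each month.
Last Saturday of July 2030: July 27, 2030.
August 2030 ends with Saturday August 31, 2030.
September 2030 ends with Saturday September 28, 2030.

September 28, 2030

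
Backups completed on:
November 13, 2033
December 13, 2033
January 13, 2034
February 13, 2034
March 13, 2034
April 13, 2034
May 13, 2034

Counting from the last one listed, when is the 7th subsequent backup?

December 13, 2034

The day-of-month is always 13 (30, 31, 31, 28, 31, 30 days between events).
So this recurs on the 13th of each month.
June 2034: June 13, 2034.
Next: July 2034 → July 13, 2034.
Next: August 2034 → August 13, 2034.
Next: September 2034 → September 13, 2034.
Next: October 2034 → October 13, 2034.
November 2034: November 13, 2034.
Next: December 2034 → December 13, 2034.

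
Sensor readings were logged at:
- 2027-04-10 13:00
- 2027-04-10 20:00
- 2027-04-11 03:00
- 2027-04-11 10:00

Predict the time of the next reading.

2027-04-11 17:00

Gaps: 7, 7, 7 hours — each event is 7 hours after the previous one.
2027-04-11 10:00 + 7 h = 2027-04-11 17:00.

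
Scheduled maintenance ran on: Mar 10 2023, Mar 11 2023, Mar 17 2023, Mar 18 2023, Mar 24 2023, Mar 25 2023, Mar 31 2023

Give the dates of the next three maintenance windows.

Apr 1 2023, Apr 7 2023, Apr 8 2023

Gaps: 1, 6, 1, 6, 1, 6 days — not constant, but cyclic with period 2.
The events fall on every Friday and Saturday.
The following Saturday is Apr 1 2023.
Next Friday: Apr 7 2023.
Next Saturday: Apr 8 2023.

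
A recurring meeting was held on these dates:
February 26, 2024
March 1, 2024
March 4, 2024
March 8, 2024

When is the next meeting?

Gaps: 4, 3, 4 days — not constant, but cyclic with period 2.
The events fall on every Monday and Friday.
Next Monday: March 11, 2024.

March 11, 2024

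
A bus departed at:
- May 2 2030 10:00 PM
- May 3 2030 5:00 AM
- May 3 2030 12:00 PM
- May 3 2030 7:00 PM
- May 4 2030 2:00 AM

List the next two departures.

May 4 2030 9:00 AM, May 4 2030 4:00 PM

The interval is a steady 7 hours (7, 7, 7, 7).
May 4 2030 2:00 AM + 7 h = May 4 2030 9:00 AM.
May 4 2030 9:00 AM + 7 h = May 4 2030 4:00 PM.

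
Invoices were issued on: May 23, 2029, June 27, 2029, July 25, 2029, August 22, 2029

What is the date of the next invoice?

All dates are Wednesdays, 35, 28, 28 days apart.
Specifically, the 4th Wednesday of each month.
4th Wednesday of September 2029: September 26, 2029.

September 26, 2029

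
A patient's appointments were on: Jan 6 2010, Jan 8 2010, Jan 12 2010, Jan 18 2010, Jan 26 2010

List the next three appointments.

Feb 5 2010, Feb 17 2010, Mar 3 2010

Gaps: 2, 4, 6, 8 days — each gap is 2 larger than the previous one.
Next gap: 10 days. Jan 26 2010 + 10 days = Feb 5 2010.
Next gap: 12 days. Feb 5 2010 + 12 days = Feb 17 2010.
Next gap: 14 days. Feb 17 2010 + 14 days = Mar 3 2010.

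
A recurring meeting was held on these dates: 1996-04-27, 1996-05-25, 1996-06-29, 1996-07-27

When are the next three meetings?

Every date is a Saturday; gaps 28, 35, 28 days.
Each is the last Saturday of its month (at least one falls on the 29th or later, ruling out '4th Saturday').
August 1996 ends with Saturday 1996-08-31.
Last Saturday of September 1996: 1996-09-28.
Last Saturday of October 1996: 1996-10-26.

1996-08-31, 1996-09-28, 1996-10-26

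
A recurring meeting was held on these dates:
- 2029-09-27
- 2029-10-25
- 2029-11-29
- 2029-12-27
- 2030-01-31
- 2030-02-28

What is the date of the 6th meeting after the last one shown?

Every date is a Thursday; gaps 28, 35, 28, 35, 28 days.
Each is the last Thursday of its month (at least one falls on the 29th or later, ruling out '4th Thursday').
Last Thursday of March 2030: 2030-03-28.
Last Thursday of April 2030: 2030-04-25.
May 2030 ends with Thursday 2030-05-30.
June 2030 ends with Thursday 2030-06-27.
Last Thursday of July 2030: 2030-07-25.
Last Thursday of August 2030: 2030-08-29.

2030-08-29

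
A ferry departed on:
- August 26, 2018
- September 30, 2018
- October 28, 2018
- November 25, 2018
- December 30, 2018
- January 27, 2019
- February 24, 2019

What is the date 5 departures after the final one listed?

These are Sundays with 35, 28, 28, 35, 28, 28-day gaps.
Each is the final Sunday of its month — September 30, 2018 is past the 28th, so '4th Sunday' doesn't fit.
March 2019 ends with Sunday March 31, 2019.
Last Sunday of April 2019: April 28, 2019.
May 2019 ends with Sunday May 26, 2019.
Last Sunday of June 2019: June 30, 2019.
Last Sunday of July 2019: July 28, 2019.

July 28, 2019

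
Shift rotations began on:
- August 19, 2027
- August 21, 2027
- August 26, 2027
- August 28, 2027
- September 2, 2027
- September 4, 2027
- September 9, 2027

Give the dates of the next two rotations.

Gaps: 2, 5, 2, 5, 2, 5 days — not constant, but cyclic with period 2.
The events fall on every Thursday and Saturday.
Next Saturday: September 11, 2027.
Next Thursday: September 16, 2027.

September 11, 2027; September 16, 2027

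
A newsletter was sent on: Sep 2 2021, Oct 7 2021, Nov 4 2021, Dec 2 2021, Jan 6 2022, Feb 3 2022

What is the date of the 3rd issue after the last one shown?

May 5 2022

These are Thursdays at 28- or 35-day spacing (35, 28, 28, 35, 28).
The pattern: 1st Thursday of the month.
March 2022 — 1st Thursday is Mar 3 2022.
1st Thursday of April 2022: Apr 7 2022.
May 2022 — 1st Thursday is May 5 2022.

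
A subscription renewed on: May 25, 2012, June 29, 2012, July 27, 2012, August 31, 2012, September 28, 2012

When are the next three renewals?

These are Fridays with 35, 28, 35, 28-day gaps.
Each is the final Friday of its month — June 29, 2012 is past the 28th, so '4th Friday' doesn't fit.
Last Friday of October 2012: October 26, 2012.
Last Friday of November 2012: November 30, 2012.
December 2012 ends with Friday December 28, 2012.

October 26, 2012; November 30, 2012; December 28, 2012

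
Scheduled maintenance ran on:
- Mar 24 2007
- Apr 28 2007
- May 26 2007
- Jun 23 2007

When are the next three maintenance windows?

All dates are Saturdays, 35, 28, 28 days apart.
Specifically, the 4th Saturday of each month.
July 2007 — 4th Saturday is Jul 28 2007.
August 2007 — 4th Saturday is Aug 25 2007.
September 2007 — 4th Saturday is Sep 22 2007.

Jul 28 2007, Aug 25 2007, Sep 22 2007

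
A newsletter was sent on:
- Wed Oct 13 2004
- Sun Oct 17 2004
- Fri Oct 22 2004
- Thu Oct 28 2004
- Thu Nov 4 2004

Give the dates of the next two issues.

Fri Nov 12 2004, Sun Nov 21 2004

Intervals are 4, 5, 6, 7 days — an arithmetic progression with common difference 1.
Next gap: 8 days. Thu Nov 4 2004 + 8 days = Fri Nov 12 2004.
Next gap: 9 days. Fri Nov 12 2004 + 9 days = Sun Nov 21 2004.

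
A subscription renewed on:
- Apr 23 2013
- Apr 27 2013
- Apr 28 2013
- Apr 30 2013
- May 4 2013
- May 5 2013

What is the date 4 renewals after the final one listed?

The gap pattern 4, 1, 2, 4, 1 repeats every 3 events.
These are the Tuesdays, Saturdays and Sundays of each week.
Next Tuesday: May 7 2013.
Next Saturday: May 11 2013.
Next Sunday: May 12 2013.
The following Tuesday is May 14 2013.

May 14 2013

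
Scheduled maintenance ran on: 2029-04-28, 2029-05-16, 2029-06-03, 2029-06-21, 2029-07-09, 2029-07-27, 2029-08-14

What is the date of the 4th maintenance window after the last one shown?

2029-10-25

Every event comes 18 days after the last (18, 18, 18, 18, 18, 18).
2029-08-14 + 18 days = 2029-09-01.
2029-09-01 + 18 days = 2029-09-19.
2029-09-19 + 18 days = 2029-10-07.
2029-10-07 + 18 days = 2029-10-25.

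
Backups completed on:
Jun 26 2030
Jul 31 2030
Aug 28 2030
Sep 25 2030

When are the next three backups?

Oct 30 2030, Nov 27 2030, Dec 25 2030

These are Wednesdays with 35, 28, 28-day gaps.
Each is the final Wednesday of its month — Jul 31 2030 is past the 28th, so '4th Wednesday' doesn't fit.
October 2030 ends with Wednesday Oct 30 2030.
Last Wednesday of November 2030: Nov 27 2030.
Last Wednesday of December 2030: Dec 25 2030.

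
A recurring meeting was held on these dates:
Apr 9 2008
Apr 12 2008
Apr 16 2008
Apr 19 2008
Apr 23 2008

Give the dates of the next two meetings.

Every event lands on a Wednesday or Saturday (gaps cycle 3, 4, 3, 4).
So the schedule is: every Wednesday and Saturday.
Next Saturday: Apr 26 2008.
The following Wednesday is Apr 30 2008.

Apr 26 2008, Apr 30 2008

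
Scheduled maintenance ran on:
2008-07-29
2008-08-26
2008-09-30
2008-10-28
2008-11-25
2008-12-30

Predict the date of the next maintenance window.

These are Tuesdays with 28, 35, 28, 28, 35-day gaps.
Each is the final Tuesday of its month — 2008-07-29 is past the 28th, so '4th Tuesday' doesn't fit.
Last Tuesday of January 2009: 2009-01-27.

2009-01-27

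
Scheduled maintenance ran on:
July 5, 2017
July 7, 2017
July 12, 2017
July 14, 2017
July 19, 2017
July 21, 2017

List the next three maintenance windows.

Gaps: 2, 5, 2, 5, 2 days — not constant, but cyclic with period 2.
The events fall on every Wednesday and Friday.
Next Wednesday: July 26, 2017.
Next Friday: July 28, 2017.
Next Wednesday: August 2, 2017.

July 26, 2017; July 28, 2017; August 2, 2017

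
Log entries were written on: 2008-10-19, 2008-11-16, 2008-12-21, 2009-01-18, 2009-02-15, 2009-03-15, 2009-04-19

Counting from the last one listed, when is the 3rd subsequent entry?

These are Sundays at 28- or 35-day spacing (28, 35, 28, 28, 28, 35).
The pattern: 3rd Sunday of the month.
3rd Sunday of May 2009: 2009-05-17.
3rd Sunday of June 2009: 2009-06-21.
3rd Sunday of July 2009: 2009-07-19.

2009-07-19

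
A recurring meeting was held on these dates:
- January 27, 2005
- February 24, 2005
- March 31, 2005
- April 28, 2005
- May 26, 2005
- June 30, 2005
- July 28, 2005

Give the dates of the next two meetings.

August 25, 2005; September 29, 2005

All Thursdays; the gaps (28, 35, 28, 28, 35, 28) vary with month length.
This is the last Thursday of each month.
August 2005 ends with Thursday August 25, 2005.
September 2005 ends with Thursday September 29, 2005.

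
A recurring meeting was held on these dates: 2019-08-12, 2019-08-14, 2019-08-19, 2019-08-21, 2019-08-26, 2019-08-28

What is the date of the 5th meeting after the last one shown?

2019-09-16

Gaps: 2, 5, 2, 5, 2 days — not constant, but cyclic with period 2.
The events fall on every Monday and Wednesday.
Next Monday: 2019-09-02.
Next Wednesday: 2019-09-04.
Next Monday: 2019-09-09.
Next Wednesday: 2019-09-11.
Next Monday: 2019-09-16.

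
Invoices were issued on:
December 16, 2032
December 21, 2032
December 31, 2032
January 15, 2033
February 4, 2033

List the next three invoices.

March 1, 2033; March 31, 2033; May 5, 2033

Intervals are 5, 10, 15, 20 days — an arithmetic progression with common difference 5.
Next gap: 25 days. February 4, 2033 + 25 days = March 1, 2033.
Next gap: 30 days. March 1, 2033 + 30 days = March 31, 2033.
Next gap: 35 days. March 31, 2033 + 35 days = May 5, 2033.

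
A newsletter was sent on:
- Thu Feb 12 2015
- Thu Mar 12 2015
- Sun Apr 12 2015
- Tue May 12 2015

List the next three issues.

The day-of-month is always 12 (28, 31, 30 days between events).
So this recurs on the 12th of each month.
June 2015: Fri Jun 12 2015.
Next: July 2015 → Sun Jul 12 2015.
August 2015: Wed Aug 12 2015.

Fri Jun 12 2015, Sun Jul 12 2015, Wed Aug 12 2015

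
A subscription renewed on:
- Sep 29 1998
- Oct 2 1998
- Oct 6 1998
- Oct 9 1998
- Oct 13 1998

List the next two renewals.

Gaps: 3, 4, 3, 4 days — not constant, but cyclic with period 2.
The events fall on every Tuesday and Friday.
The following Friday is Oct 16 1998.
Next Tuesday: Oct 20 1998.

Oct 16 1998, Oct 20 1998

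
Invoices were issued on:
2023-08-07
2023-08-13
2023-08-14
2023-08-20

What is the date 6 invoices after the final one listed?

Every event lands on a Monday or Sunday (gaps cycle 6, 1, 6).
So the schedule is: every Monday and Sunday.
Next Monday: 2023-08-21.
The following Sunday is 2023-08-27.
Next Monday: 2023-08-28.
Next Sunday: 2023-09-03.
Next Monday: 2023-09-04.
Next Sunday: 2023-09-10.

2023-09-10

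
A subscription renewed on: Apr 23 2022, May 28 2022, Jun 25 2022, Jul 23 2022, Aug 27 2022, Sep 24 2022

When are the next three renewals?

All dates are Saturdays, 35, 28, 28, 35, 28 days apart.
Specifically, the 4th Saturday of each month.
October 2022 — 4th Saturday is Oct 22 2022.
4th Saturday of November 2022: Nov 26 2022.
December 2022 — 4th Saturday is Dec 24 2022.

Oct 22 2022, Nov 26 2022, Dec 24 2022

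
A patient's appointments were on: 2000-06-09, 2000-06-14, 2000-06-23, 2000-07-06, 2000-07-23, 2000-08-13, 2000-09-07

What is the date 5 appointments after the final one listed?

Gaps: 5, 9, 13, 17, 21, 25 days — each gap is 4 larger than the previous one.
Next gap: 29 days. 2000-09-07 + 29 days = 2000-10-06.
Next gap: 33 days. 2000-10-06 + 33 days = 2000-11-08.
Next gap: 37 days. 2000-11-08 + 37 days = 2000-12-15.
Next gap: 41 days. 2000-12-15 + 41 days = 2001-01-25.
Next gap: 45 days. 2001-01-25 + 45 days = 2001-03-11.

2001-03-11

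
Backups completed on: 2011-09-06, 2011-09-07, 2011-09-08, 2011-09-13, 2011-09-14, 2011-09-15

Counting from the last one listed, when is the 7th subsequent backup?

2011-10-04

The gap pattern 1, 1, 5, 1, 1 repeats every 3 events.
These are the Tuesdays, Wednesdays and Thursdays of each week.
The following Tuesday is 2011-09-20.
Next Wednesday: 2011-09-21.
Next Thursday: 2011-09-22.
The following Tuesday is 2011-09-27.
The following Wednesday is 2011-09-28.
Next Thursday: 2011-09-29.
Next Tuesday: 2011-10-04.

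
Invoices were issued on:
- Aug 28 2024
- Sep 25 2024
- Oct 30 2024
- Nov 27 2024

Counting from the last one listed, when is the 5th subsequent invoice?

Apr 30 2025

These are Wednesdays with 28, 35, 28-day gaps.
Each is the final Wednesday of its month — Oct 30 2024 is past the 28th, so '4th Wednesday' doesn't fit.
Last Wednesday of December 2024: Dec 25 2024.
Last Wednesday of January 2025: Jan 29 2025.
Last Wednesday of February 2025: Feb 26 2025.
Last Wednesday of March 2025: Mar 26 2025.
Last Wednesday of April 2025: Apr 30 2025.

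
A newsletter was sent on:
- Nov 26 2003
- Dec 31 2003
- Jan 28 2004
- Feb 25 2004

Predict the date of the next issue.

Mar 31 2004

All Wednesdays; the gaps (35, 28, 28) vary with month length.
This is the last Wednesday of each month.
March 2004 ends with Wednesday Mar 31 2004.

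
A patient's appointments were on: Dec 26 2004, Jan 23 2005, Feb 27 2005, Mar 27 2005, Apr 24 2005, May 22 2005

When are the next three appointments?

All dates are Sundays, 28, 35, 28, 28, 28 days apart.
Specifically, the 4th Sunday of each month.
4th Sunday of June 2005: Jun 26 2005.
July 2005 — 4th Sunday is Jul 24 2005.
4th Sunday of August 2005: Aug 28 2005.

Jun 26 2005, Jul 24 2005, Aug 28 2005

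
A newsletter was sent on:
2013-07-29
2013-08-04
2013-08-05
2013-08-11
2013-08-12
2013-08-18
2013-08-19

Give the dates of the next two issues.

2013-08-25, 2013-08-26

Gaps: 6, 1, 6, 1, 6, 1 days — not constant, but cyclic with period 2.
The events fall on every Monday and Sunday.
Next Sunday: 2013-08-25.
The following Monday is 2013-08-26.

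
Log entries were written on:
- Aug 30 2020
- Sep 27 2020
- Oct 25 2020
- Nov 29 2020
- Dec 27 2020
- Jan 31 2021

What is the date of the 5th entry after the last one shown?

Jun 27 2021

These are Sundays with 28, 28, 35, 28, 35-day gaps.
Each is the final Sunday of its month — Aug 30 2020 is past the 28th, so '4th Sunday' doesn't fit.
February 2021 ends with Sunday Feb 28 2021.
Last Sunday of March 2021: Mar 28 2021.
Last Sunday of April 2021: Apr 25 2021.
May 2021 ends with Sunday May 30 2021.
June 2021 ends with Sunday Jun 27 2021.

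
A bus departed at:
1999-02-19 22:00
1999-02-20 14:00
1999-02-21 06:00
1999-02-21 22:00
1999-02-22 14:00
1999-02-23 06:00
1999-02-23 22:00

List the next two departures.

Gaps: 16, 16, 16, 16, 16, 16 hours — each event is 16 hours after the previous one.
1999-02-23 22:00 + 16 h = 1999-02-24 14:00.
1999-02-24 14:00 + 16 h = 1999-02-25 06:00.

1999-02-24 14:00, 1999-02-25 06:00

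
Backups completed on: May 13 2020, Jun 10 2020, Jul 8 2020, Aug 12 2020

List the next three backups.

Sep 9 2020, Oct 14 2020, Nov 11 2020

All dates are Wednesdays, 28, 28, 35 days apart.
Specifically, the 2nd Wednesday of each month.
2nd Wednesday of September 2020: Sep 9 2020.
2nd Wednesday of October 2020: Oct 14 2020.
November 2020 — 2nd Wednesday is Nov 11 2020.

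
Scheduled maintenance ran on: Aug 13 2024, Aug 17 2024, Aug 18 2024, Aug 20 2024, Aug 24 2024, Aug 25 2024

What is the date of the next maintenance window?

Every event lands on a Tuesday or Saturday or Sunday (gaps cycle 4, 1, 2, 4, 1).
So the schedule is: every Tuesday, Saturday and Sunday.
Next Tuesday: Aug 27 2024.

Aug 27 2024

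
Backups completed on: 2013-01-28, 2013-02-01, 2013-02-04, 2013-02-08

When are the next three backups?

Gaps: 4, 3, 4 days — not constant, but cyclic with period 2.
The events fall on every Monday and Friday.
The following Monday is 2013-02-11.
Next Friday: 2013-02-15.
Next Monday: 2013-02-18.

2013-02-11, 2013-02-15, 2013-02-18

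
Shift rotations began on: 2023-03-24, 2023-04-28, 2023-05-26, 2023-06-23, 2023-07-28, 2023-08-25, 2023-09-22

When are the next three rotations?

2023-10-27, 2023-11-24, 2023-12-22

All dates are Fridays, 35, 28, 28, 35, 28, 28 days apart.
Specifically, the 4th Friday of each month.
October 2023 — 4th Friday is 2023-10-27.
November 2023 — 4th Friday is 2023-11-24.
4th Friday of December 2023: 2023-12-22.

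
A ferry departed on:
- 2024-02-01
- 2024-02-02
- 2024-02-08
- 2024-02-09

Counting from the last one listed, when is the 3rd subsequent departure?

2024-02-22

Gaps: 1, 6, 1 days — not constant, but cyclic with period 2.
The events fall on every Thursday and Friday.
Next Thursday: 2024-02-15.
The following Friday is 2024-02-16.
The following Thursday is 2024-02-22.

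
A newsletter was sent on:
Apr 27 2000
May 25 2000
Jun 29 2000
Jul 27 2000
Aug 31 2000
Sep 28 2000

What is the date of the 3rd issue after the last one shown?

Dec 28 2000

Every date is a Thursday; gaps 28, 35, 28, 35, 28 days.
Each is the last Thursday of its month (at least one falls on the 29th or later, ruling out '4th Thursday').
October 2000 ends with Thursday Oct 26 2000.
November 2000 ends with Thursday Nov 30 2000.
December 2000 ends with Thursday Dec 28 2000.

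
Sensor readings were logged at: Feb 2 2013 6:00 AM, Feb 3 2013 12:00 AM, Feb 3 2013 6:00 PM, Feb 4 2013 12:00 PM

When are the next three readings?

Feb 5 2013 6:00 AM, Feb 6 2013 12:00 AM, Feb 6 2013 6:00 PM

The interval is a steady 18 hours (18, 18, 18).
Feb 4 2013 12:00 PM + 18 h = Feb 5 2013 6:00 AM.
Feb 5 2013 6:00 AM + 18 h = Feb 6 2013 12:00 AM.
Feb 6 2013 12:00 AM + 18 h = Feb 6 2013 6:00 PM.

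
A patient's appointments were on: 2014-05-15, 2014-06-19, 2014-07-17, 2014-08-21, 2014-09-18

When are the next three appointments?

2014-10-16, 2014-11-20, 2014-12-18

These are Thursdays at 28- or 35-day spacing (35, 28, 35, 28).
The pattern: 3rd Thursday of the month.
3rd Thursday of October 2014: 2014-10-16.
November 2014 — 3rd Thursday is 2014-11-20.
3rd Thursday of December 2014: 2014-12-18.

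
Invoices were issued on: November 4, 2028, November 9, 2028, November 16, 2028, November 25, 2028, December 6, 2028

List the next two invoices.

The spacing grows by 2 each time: 5, 7, 9, 11 days.
Next gap: 13 days. December 6, 2028 + 13 days = December 19, 2028.
Next gap: 15 days. December 19, 2028 + 15 days = January 3, 2029.

December 19, 2028; January 3, 2029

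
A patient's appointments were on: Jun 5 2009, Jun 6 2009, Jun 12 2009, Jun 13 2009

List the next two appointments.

Jun 19 2009, Jun 20 2009

Every event lands on a Friday or Saturday (gaps cycle 1, 6, 1).
So the schedule is: every Friday and Saturday.
The following Friday is Jun 19 2009.
The following Saturday is Jun 20 2009.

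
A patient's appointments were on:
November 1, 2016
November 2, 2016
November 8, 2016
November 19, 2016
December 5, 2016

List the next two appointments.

Gaps: 1, 6, 11, 16 days — each gap is 5 larger than the previous one.
Next gap: 21 days. December 5, 2016 + 21 days = December 26, 2016.
Next gap: 26 days. December 26, 2016 + 26 days = January 21, 2017.

December 26, 2016; January 21, 2017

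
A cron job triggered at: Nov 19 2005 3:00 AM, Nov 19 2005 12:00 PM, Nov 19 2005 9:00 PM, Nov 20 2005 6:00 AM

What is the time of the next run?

Spacing: 9, 9, 9 h — constant 9 h.
Nov 20 2005 6:00 AM + 9 h = Nov 20 2005 3:00 PM.

Nov 20 2005 3:00 PM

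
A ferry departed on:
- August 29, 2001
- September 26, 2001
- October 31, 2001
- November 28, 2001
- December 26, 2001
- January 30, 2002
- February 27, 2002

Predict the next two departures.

March 27, 2002; April 24, 2002

All Wednesdays; the gaps (28, 35, 28, 28, 35, 28) vary with month length.
This is the last Wednesday of each month.
Last Wednesday of March 2002: March 27, 2002.
April 2002 ends with Wednesday April 24, 2002.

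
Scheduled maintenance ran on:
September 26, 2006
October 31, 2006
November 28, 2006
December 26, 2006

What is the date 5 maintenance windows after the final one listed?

May 29, 2007

Every date is a Tuesday; gaps 35, 28, 28 days.
Each is the last Tuesday of its month (at least one falls on the 29th or later, ruling out '4th Tuesday').
Last Tuesday of January 2007: January 30, 2007.
Last Tuesday of February 2007: February 27, 2007.
Last Tuesday of March 2007: March 27, 2007.
April 2007 ends with Tuesday April 24, 2007.
May 2007 ends with Tuesday May 29, 2007.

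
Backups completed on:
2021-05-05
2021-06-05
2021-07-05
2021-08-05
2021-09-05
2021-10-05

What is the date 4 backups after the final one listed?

2022-02-05

Gaps: 31, 30, 31, 31, 30 days — not constant. Every event is on the 5th of the month.
Pattern: the 5th of each month.
Next: November 2021 → 2021-11-05.
December 2021: 2021-12-05.
Next: January 2022 → 2022-01-05.
Next: February 2022 → 2022-02-05.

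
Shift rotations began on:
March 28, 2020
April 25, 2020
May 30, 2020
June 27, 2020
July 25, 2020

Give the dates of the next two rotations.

August 29, 2020; September 26, 2020

These are Saturdays with 28, 35, 28, 28-day gaps.
Each is the final Saturday of its month — May 30, 2020 is past the 28th, so '4th Saturday' doesn't fit.
Last Saturday of August 2020: August 29, 2020.
September 2020 ends with Saturday September 26, 2020.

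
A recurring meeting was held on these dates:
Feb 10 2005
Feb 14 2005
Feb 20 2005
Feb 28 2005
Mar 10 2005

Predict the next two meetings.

Mar 22 2005, Apr 5 2005

Intervals are 4, 6, 8, 10 days — an arithmetic progression with common difference 2.
Next gap: 12 days. Mar 10 2005 + 12 days = Mar 22 2005.
Next gap: 14 days. Mar 22 2005 + 14 days = Apr 5 2005.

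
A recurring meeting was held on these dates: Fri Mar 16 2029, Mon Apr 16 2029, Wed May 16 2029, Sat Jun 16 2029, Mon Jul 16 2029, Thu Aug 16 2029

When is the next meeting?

Sun Sep 16 2029

The day-of-month is always 16 (31, 30, 31, 30, 31 days between events).
So this recurs on the 16th of each month.
Next: September 2029 → Sun Sep 16 2029.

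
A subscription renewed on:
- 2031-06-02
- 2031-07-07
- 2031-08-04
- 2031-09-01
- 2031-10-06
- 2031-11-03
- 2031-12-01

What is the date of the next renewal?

Gaps: 35, 28, 28, 35, 28, 28 days — a mix of 28 and 35. Every date is a Monday.
Each is the 1st Monday of its month.
January 2032 — 1st Monday is 2032-01-05.

2032-01-05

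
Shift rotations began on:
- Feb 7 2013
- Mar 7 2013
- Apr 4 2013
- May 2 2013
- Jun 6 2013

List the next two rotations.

Jul 4 2013, Aug 1 2013

These are Thursdays at 28- or 35-day spacing (28, 28, 28, 35).
The pattern: 1st Thursday of the month.
1st Thursday of July 2013: Jul 4 2013.
August 2013 — 1st Thursday is Aug 1 2013.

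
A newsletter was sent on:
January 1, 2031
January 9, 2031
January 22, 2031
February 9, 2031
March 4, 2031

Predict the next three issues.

Intervals are 8, 13, 18, 23 days — an arithmetic progression with common difference 5.
Next gap: 28 days. March 4, 2031 + 28 days = April 1, 2031.
Next gap: 33 days. April 1, 2031 + 33 days = May 4, 2031.
Next gap: 38 days. May 4, 2031 + 38 days = June 11, 2031.

April 1, 2031; May 4, 2031; June 11, 2031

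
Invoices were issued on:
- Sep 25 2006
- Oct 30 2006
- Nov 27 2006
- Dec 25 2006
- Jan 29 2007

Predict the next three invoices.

Feb 26 2007, Mar 26 2007, Apr 30 2007

All Mondays; the gaps (35, 28, 28, 35) vary with month length.
This is the last Monday of each month.
Last Monday of February 2007: Feb 26 2007.
March 2007 ends with Monday Mar 26 2007.
Last Monday of April 2007: Apr 30 2007.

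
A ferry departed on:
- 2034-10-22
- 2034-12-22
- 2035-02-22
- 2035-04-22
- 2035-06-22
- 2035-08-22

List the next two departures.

Gaps: 61, 62, 59, 61, 61 days — not constant. Every event is on the 22nd of the month.
Pattern: the 22nd of every 2 months.
Next: October 2035 → 2035-10-22.
Next: December 2035 → 2035-12-22.

2035-10-22, 2035-12-22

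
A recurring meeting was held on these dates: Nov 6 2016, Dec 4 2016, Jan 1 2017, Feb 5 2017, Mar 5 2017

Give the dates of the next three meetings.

Apr 2 2017, May 7 2017, Jun 4 2017

These are Sundays at 28- or 35-day spacing (28, 28, 35, 28).
The pattern: 1st Sunday of the month.
April 2017 — 1st Sunday is Apr 2 2017.
1st Sunday of May 2017: May 7 2017.
1st Sunday of June 2017: Jun 4 2017.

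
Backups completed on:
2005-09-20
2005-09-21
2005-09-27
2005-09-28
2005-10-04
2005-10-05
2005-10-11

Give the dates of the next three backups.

2005-10-12, 2005-10-18, 2005-10-19

Every event lands on a Tuesday or Wednesday (gaps cycle 1, 6, 1, 6, 1, 6).
So the schedule is: every Tuesday and Wednesday.
The following Wednesday is 2005-10-12.
The following Tuesday is 2005-10-18.
The following Wednesday is 2005-10-19.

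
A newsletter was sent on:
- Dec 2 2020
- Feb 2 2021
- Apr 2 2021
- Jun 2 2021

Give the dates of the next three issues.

Aug 2 2021, Oct 2 2021, Dec 2 2021

The day-of-month is always 2 (62, 59, 61 days between events).
So this recurs on the 2nd of every 2 months.
Next: August 2021 → Aug 2 2021.
October 2021: Oct 2 2021.
Next: December 2021 → Dec 2 2021.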